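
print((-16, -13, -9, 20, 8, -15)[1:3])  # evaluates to (-13, -9)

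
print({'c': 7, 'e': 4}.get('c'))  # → 7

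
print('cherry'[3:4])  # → r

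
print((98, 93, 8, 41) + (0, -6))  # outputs (98, 93, 8, 41, 0, -6)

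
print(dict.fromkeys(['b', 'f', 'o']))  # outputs {'b': None, 'f': None, 'o': None}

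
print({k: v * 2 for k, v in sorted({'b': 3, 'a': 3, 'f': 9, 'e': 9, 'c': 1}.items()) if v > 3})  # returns {'e': 18, 'f': 18}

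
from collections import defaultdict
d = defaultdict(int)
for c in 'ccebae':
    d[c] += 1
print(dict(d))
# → {'c': 2, 'e': 2, 'b': 1, 'a': 1}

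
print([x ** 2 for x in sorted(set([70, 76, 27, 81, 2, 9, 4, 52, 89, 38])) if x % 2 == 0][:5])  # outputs [4, 16, 1444, 2704, 4900]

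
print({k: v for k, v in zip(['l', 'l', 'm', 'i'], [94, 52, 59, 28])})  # {'l': 52, 'm': 59, 'i': 28}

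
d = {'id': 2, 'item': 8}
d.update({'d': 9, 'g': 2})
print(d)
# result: {'id': 2, 'item': 8, 'd': 9, 'g': 2}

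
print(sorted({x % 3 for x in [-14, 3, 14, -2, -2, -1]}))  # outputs [0, 1, 2]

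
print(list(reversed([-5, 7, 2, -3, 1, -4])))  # [-4, 1, -3, 2, 7, -5]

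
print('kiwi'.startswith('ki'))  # True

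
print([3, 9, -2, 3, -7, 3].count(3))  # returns 3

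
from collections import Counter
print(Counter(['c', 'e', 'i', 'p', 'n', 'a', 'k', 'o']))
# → Counter({'c': 1, 'e': 1, 'i': 1, 'p': 1, 'n': 1, 'a': 1, 'k': 1, 'o': 1})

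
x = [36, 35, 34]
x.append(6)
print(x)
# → [36, 35, 34, 6]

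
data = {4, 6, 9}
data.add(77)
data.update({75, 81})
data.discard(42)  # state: {4, 6, 9, 75, 77, 81}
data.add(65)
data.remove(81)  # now {4, 6, 9, 65, 75, 77}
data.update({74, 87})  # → {4, 6, 9, 65, 74, 75, 77, 87}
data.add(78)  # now {4, 6, 9, 65, 74, 75, 77, 78, 87}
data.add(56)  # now {4, 6, 9, 56, 65, 74, 75, 77, 78, 87}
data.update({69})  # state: {4, 6, 9, 56, 65, 69, 74, 75, 77, 78, 87}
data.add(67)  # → {4, 6, 9, 56, 65, 67, 69, 74, 75, 77, 78, 87}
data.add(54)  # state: {4, 6, 9, 54, 56, 65, 67, 69, 74, 75, 77, 78, 87}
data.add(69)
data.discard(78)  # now {4, 6, 9, 54, 56, 65, 67, 69, 74, 75, 77, 87}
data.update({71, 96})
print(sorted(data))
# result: [4, 6, 9, 54, 56, 65, 67, 69, 71, 74, 75, 77, 87, 96]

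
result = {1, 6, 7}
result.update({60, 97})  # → {1, 6, 7, 60, 97}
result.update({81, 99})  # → {1, 6, 7, 60, 81, 97, 99}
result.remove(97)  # {1, 6, 7, 60, 81, 99}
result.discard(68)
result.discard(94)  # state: {1, 6, 7, 60, 81, 99}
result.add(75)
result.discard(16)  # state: {1, 6, 7, 60, 75, 81, 99}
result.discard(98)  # {1, 6, 7, 60, 75, 81, 99}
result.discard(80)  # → {1, 6, 7, 60, 75, 81, 99}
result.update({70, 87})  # {1, 6, 7, 60, 70, 75, 81, 87, 99}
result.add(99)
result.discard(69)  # {1, 6, 7, 60, 70, 75, 81, 87, 99}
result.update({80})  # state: {1, 6, 7, 60, 70, 75, 80, 81, 87, 99}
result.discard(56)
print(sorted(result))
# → [1, 6, 7, 60, 70, 75, 80, 81, 87, 99]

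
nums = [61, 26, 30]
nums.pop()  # 30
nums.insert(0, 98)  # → [98, 61, 26]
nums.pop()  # 26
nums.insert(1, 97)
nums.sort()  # [61, 97, 98]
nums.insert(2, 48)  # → [61, 97, 48, 98]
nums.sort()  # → [48, 61, 97, 98]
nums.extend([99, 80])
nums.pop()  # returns 80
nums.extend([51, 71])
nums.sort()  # [48, 51, 61, 71, 97, 98, 99]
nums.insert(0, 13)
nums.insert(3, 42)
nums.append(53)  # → [13, 48, 51, 42, 61, 71, 97, 98, 99, 53]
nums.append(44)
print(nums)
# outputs [13, 48, 51, 42, 61, 71, 97, 98, 99, 53, 44]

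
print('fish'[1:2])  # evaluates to i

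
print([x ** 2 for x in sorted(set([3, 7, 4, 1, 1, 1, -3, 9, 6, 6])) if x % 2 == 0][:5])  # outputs [16, 36]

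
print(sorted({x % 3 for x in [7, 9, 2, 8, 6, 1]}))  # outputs [0, 1, 2]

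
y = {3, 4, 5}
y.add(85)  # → {3, 4, 5, 85}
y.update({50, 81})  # {3, 4, 5, 50, 81, 85}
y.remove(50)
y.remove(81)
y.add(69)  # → {3, 4, 5, 69, 85}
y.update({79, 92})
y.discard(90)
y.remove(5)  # {3, 4, 69, 79, 85, 92}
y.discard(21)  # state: {3, 4, 69, 79, 85, 92}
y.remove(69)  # {3, 4, 79, 85, 92}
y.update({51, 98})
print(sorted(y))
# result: [3, 4, 51, 79, 85, 92, 98]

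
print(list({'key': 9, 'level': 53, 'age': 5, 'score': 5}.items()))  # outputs [('key', 9), ('level', 53), ('age', 5), ('score', 5)]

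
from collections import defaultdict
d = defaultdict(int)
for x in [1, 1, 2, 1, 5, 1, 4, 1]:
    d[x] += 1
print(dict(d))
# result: {1: 5, 2: 1, 5: 1, 4: 1}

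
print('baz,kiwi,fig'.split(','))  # ['baz', 'kiwi', 'fig']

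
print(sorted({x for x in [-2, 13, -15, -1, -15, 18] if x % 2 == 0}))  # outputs [-2, 18]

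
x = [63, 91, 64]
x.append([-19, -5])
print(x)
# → [63, 91, 64, [-19, -5]]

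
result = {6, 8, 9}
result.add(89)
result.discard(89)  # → {6, 8, 9}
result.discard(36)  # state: {6, 8, 9}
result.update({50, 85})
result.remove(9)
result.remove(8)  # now {6, 50, 85}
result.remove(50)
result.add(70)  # {6, 70, 85}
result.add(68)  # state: {6, 68, 70, 85}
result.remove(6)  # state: {68, 70, 85}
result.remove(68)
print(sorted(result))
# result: [70, 85]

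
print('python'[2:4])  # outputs th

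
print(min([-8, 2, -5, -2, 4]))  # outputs -8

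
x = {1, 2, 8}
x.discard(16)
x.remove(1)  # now {2, 8}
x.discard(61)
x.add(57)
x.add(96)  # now {2, 8, 57, 96}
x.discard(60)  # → {2, 8, 57, 96}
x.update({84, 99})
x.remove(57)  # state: {2, 8, 84, 96, 99}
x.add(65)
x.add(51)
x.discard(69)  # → {2, 8, 51, 65, 84, 96, 99}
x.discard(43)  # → {2, 8, 51, 65, 84, 96, 99}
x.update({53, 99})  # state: {2, 8, 51, 53, 65, 84, 96, 99}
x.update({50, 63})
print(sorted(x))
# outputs [2, 8, 50, 51, 53, 63, 65, 84, 96, 99]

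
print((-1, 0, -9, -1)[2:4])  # (-9, -1)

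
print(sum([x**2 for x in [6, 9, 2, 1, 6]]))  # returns 158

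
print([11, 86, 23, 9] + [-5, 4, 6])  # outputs [11, 86, 23, 9, -5, 4, 6]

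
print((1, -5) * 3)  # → (1, -5, 1, -5, 1, -5)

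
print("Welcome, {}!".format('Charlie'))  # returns Welcome, Charlie!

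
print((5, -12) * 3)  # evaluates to (5, -12, 5, -12, 5, -12)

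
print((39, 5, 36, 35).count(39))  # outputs 1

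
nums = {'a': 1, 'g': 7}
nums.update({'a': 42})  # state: {'a': 42, 'g': 7}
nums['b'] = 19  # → {'a': 42, 'g': 7, 'b': 19}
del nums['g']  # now {'a': 42, 'b': 19}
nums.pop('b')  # 19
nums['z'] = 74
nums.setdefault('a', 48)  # 42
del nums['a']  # {'z': 74}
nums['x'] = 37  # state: {'z': 74, 'x': 37}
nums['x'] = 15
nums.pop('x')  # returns 15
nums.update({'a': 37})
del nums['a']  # {'z': 74}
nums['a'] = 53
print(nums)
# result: {'z': 74, 'a': 53}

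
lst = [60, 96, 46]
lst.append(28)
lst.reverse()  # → [28, 46, 96, 60]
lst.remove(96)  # [28, 46, 60]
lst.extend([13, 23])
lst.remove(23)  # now [28, 46, 60, 13]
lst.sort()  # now [13, 28, 46, 60]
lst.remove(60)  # [13, 28, 46]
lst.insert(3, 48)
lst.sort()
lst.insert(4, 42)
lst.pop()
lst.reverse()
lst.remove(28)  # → [48, 46, 13]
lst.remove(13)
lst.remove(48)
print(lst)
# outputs [46]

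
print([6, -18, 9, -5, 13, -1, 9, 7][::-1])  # [7, 9, -1, 13, -5, 9, -18, 6]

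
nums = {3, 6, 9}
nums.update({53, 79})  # {3, 6, 9, 53, 79}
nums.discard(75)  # {3, 6, 9, 53, 79}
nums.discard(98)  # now {3, 6, 9, 53, 79}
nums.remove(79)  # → {3, 6, 9, 53}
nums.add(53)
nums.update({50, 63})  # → {3, 6, 9, 50, 53, 63}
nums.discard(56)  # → {3, 6, 9, 50, 53, 63}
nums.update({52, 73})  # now {3, 6, 9, 50, 52, 53, 63, 73}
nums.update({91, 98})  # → {3, 6, 9, 50, 52, 53, 63, 73, 91, 98}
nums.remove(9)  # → {3, 6, 50, 52, 53, 63, 73, 91, 98}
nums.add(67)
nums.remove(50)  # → {3, 6, 52, 53, 63, 67, 73, 91, 98}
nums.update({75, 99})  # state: {3, 6, 52, 53, 63, 67, 73, 75, 91, 98, 99}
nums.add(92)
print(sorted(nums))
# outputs [3, 6, 52, 53, 63, 67, 73, 75, 91, 92, 98, 99]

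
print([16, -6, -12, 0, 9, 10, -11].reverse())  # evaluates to None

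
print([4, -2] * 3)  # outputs [4, -2, 4, -2, 4, -2]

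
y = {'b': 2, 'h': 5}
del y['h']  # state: {'b': 2}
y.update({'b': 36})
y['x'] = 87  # {'b': 36, 'x': 87}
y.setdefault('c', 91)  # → 91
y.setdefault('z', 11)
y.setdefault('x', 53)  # 87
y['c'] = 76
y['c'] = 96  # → {'b': 36, 'x': 87, 'c': 96, 'z': 11}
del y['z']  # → {'b': 36, 'x': 87, 'c': 96}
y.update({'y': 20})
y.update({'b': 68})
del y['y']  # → {'b': 68, 'x': 87, 'c': 96}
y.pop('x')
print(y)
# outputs {'b': 68, 'c': 96}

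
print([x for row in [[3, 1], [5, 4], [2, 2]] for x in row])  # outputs [3, 1, 5, 4, 2, 2]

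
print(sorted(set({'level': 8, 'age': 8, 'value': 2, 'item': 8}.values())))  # [2, 8]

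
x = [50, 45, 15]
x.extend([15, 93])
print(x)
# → [50, 45, 15, 15, 93]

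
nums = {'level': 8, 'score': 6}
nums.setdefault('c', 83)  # 83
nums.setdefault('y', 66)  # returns 66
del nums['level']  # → {'score': 6, 'c': 83, 'y': 66}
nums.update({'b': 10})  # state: {'score': 6, 'c': 83, 'y': 66, 'b': 10}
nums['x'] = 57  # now {'score': 6, 'c': 83, 'y': 66, 'b': 10, 'x': 57}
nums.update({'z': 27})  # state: {'score': 6, 'c': 83, 'y': 66, 'b': 10, 'x': 57, 'z': 27}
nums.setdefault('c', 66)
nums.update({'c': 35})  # {'score': 6, 'c': 35, 'y': 66, 'b': 10, 'x': 57, 'z': 27}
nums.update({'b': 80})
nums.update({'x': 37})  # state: {'score': 6, 'c': 35, 'y': 66, 'b': 80, 'x': 37, 'z': 27}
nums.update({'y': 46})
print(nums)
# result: {'score': 6, 'c': 35, 'y': 46, 'b': 80, 'x': 37, 'z': 27}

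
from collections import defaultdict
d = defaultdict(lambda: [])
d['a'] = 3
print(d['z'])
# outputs []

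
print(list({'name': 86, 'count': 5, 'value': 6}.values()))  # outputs [86, 5, 6]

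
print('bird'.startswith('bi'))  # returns True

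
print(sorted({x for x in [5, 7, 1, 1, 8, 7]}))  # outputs [1, 5, 7, 8]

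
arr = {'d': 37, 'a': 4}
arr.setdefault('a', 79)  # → 4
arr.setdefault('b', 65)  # 65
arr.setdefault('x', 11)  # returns 11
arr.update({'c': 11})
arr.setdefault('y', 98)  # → 98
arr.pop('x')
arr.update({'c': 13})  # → {'d': 37, 'a': 4, 'b': 65, 'c': 13, 'y': 98}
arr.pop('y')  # 98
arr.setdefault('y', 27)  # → 27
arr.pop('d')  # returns 37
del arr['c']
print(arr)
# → {'a': 4, 'b': 65, 'y': 27}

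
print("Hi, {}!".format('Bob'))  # Hi, Bob!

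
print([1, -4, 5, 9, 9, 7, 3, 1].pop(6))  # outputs 3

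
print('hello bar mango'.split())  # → ['hello', 'bar', 'mango']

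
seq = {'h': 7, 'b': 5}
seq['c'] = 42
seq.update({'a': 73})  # {'h': 7, 'b': 5, 'c': 42, 'a': 73}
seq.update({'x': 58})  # {'h': 7, 'b': 5, 'c': 42, 'a': 73, 'x': 58}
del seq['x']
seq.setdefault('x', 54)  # 54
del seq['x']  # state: {'h': 7, 'b': 5, 'c': 42, 'a': 73}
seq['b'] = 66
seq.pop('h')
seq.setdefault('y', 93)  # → 93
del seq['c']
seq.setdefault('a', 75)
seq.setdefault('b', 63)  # 66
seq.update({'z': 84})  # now {'b': 66, 'a': 73, 'y': 93, 'z': 84}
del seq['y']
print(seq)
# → {'b': 66, 'a': 73, 'z': 84}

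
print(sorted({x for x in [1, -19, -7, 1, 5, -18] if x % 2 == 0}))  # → [-18]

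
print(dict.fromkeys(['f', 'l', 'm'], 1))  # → {'f': 1, 'l': 1, 'm': 1}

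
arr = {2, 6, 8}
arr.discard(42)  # {2, 6, 8}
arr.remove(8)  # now {2, 6}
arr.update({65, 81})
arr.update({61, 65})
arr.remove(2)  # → {6, 61, 65, 81}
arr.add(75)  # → {6, 61, 65, 75, 81}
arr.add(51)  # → {6, 51, 61, 65, 75, 81}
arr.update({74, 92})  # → {6, 51, 61, 65, 74, 75, 81, 92}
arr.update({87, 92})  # {6, 51, 61, 65, 74, 75, 81, 87, 92}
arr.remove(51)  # {6, 61, 65, 74, 75, 81, 87, 92}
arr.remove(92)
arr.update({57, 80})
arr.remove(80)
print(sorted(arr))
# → [6, 57, 61, 65, 74, 75, 81, 87]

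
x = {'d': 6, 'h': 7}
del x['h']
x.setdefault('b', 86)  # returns 86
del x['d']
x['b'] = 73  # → {'b': 73}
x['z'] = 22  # {'b': 73, 'z': 22}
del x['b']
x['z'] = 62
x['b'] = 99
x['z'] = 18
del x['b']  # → {'z': 18}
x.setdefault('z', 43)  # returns 18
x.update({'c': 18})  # {'z': 18, 'c': 18}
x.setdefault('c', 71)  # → 18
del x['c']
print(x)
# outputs {'z': 18}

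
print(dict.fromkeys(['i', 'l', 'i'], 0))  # {'i': 0, 'l': 0}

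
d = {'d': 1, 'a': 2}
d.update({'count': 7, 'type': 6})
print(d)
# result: {'d': 1, 'a': 2, 'count': 7, 'type': 6}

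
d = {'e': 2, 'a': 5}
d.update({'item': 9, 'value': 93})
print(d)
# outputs {'e': 2, 'a': 5, 'item': 9, 'value': 93}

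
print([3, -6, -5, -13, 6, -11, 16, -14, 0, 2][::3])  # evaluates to [3, -13, 16, 2]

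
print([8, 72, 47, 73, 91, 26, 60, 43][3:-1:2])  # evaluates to [73, 26]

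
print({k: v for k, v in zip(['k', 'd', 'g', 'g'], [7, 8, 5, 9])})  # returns {'k': 7, 'd': 8, 'g': 9}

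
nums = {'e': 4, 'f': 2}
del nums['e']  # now {'f': 2}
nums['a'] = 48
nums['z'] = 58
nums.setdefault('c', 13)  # 13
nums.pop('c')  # 13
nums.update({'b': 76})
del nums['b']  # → {'f': 2, 'a': 48, 'z': 58}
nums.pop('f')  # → 2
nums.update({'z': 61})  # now {'a': 48, 'z': 61}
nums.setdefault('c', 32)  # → 32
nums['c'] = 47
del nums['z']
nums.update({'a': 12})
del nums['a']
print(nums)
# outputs {'c': 47}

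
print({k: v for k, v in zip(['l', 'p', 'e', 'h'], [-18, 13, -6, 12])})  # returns {'l': -18, 'p': 13, 'e': -6, 'h': 12}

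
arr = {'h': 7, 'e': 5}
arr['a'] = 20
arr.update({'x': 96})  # {'h': 7, 'e': 5, 'a': 20, 'x': 96}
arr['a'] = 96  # {'h': 7, 'e': 5, 'a': 96, 'x': 96}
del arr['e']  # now {'h': 7, 'a': 96, 'x': 96}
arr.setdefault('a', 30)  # 96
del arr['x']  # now {'h': 7, 'a': 96}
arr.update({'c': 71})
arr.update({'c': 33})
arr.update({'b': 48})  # {'h': 7, 'a': 96, 'c': 33, 'b': 48}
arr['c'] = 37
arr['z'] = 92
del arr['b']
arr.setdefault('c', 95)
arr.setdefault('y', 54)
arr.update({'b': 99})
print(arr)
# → {'h': 7, 'a': 96, 'c': 37, 'z': 92, 'y': 54, 'b': 99}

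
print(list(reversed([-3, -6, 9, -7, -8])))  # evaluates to [-8, -7, 9, -6, -3]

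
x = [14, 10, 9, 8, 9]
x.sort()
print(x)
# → [8, 9, 9, 10, 14]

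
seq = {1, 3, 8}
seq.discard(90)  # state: {1, 3, 8}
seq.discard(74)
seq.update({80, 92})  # {1, 3, 8, 80, 92}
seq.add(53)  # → {1, 3, 8, 53, 80, 92}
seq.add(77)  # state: {1, 3, 8, 53, 77, 80, 92}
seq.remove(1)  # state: {3, 8, 53, 77, 80, 92}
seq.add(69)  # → {3, 8, 53, 69, 77, 80, 92}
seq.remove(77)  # {3, 8, 53, 69, 80, 92}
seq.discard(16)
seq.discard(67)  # {3, 8, 53, 69, 80, 92}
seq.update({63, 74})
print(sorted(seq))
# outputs [3, 8, 53, 63, 69, 74, 80, 92]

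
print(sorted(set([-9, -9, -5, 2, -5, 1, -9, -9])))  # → [-9, -5, 1, 2]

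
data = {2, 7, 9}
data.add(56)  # {2, 7, 9, 56}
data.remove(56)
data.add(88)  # {2, 7, 9, 88}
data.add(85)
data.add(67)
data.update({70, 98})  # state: {2, 7, 9, 67, 70, 85, 88, 98}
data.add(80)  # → {2, 7, 9, 67, 70, 80, 85, 88, 98}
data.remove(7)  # {2, 9, 67, 70, 80, 85, 88, 98}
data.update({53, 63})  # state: {2, 9, 53, 63, 67, 70, 80, 85, 88, 98}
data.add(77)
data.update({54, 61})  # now {2, 9, 53, 54, 61, 63, 67, 70, 77, 80, 85, 88, 98}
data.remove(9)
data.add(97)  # {2, 53, 54, 61, 63, 67, 70, 77, 80, 85, 88, 97, 98}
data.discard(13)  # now {2, 53, 54, 61, 63, 67, 70, 77, 80, 85, 88, 97, 98}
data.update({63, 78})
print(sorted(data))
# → [2, 53, 54, 61, 63, 67, 70, 77, 78, 80, 85, 88, 97, 98]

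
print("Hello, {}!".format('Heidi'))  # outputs Hello, Heidi!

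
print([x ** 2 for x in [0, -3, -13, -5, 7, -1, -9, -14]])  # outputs [0, 9, 169, 25, 49, 1, 81, 196]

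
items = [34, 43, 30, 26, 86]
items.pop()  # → 86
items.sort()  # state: [26, 30, 34, 43]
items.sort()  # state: [26, 30, 34, 43]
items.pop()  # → 43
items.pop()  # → 34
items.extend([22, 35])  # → [26, 30, 22, 35]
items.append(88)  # [26, 30, 22, 35, 88]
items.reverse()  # [88, 35, 22, 30, 26]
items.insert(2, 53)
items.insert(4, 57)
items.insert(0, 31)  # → [31, 88, 35, 53, 22, 57, 30, 26]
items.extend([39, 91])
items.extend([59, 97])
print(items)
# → [31, 88, 35, 53, 22, 57, 30, 26, 39, 91, 59, 97]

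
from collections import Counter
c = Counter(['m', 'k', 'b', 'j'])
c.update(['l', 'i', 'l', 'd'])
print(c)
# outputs Counter({'l': 2, 'm': 1, 'k': 1, 'b': 1, 'j': 1, 'i': 1, 'd': 1})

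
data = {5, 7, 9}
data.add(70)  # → {5, 7, 9, 70}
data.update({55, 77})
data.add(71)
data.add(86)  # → {5, 7, 9, 55, 70, 71, 77, 86}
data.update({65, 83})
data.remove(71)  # {5, 7, 9, 55, 65, 70, 77, 83, 86}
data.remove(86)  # {5, 7, 9, 55, 65, 70, 77, 83}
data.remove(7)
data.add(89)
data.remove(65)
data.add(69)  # {5, 9, 55, 69, 70, 77, 83, 89}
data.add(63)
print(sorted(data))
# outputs [5, 9, 55, 63, 69, 70, 77, 83, 89]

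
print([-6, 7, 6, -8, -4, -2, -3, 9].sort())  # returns None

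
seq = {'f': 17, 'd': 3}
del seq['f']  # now {'d': 3}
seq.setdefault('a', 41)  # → 41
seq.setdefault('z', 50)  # 50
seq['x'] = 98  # {'d': 3, 'a': 41, 'z': 50, 'x': 98}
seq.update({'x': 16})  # {'d': 3, 'a': 41, 'z': 50, 'x': 16}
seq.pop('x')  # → 16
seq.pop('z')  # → 50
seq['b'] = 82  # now {'d': 3, 'a': 41, 'b': 82}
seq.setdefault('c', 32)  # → 32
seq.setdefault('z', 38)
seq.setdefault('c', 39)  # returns 32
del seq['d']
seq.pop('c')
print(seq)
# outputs {'a': 41, 'b': 82, 'z': 38}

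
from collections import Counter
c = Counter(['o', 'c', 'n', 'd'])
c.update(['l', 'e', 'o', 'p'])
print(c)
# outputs Counter({'o': 2, 'c': 1, 'n': 1, 'd': 1, 'l': 1, 'e': 1, 'p': 1})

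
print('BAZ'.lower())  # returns baz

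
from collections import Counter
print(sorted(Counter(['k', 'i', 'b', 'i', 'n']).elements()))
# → ['b', 'i', 'i', 'k', 'n']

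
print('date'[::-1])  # etad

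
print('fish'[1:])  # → ish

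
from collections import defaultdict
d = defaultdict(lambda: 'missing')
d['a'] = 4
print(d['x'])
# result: missing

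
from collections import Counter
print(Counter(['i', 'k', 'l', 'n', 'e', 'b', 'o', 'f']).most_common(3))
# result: [('i', 1), ('k', 1), ('l', 1)]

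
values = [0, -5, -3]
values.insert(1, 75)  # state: [0, 75, -5, -3]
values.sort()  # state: [-5, -3, 0, 75]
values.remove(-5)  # [-3, 0, 75]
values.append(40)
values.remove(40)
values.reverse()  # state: [75, 0, -3]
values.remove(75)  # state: [0, -3]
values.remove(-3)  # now [0]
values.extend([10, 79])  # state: [0, 10, 79]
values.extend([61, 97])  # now [0, 10, 79, 61, 97]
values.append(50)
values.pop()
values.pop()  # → 97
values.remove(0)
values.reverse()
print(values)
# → [61, 79, 10]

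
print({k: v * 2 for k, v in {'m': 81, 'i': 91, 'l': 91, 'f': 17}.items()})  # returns {'m': 162, 'i': 182, 'l': 182, 'f': 34}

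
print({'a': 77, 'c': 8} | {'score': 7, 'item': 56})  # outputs {'a': 77, 'c': 8, 'score': 7, 'item': 56}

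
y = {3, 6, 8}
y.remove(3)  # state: {6, 8}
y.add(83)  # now {6, 8, 83}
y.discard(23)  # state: {6, 8, 83}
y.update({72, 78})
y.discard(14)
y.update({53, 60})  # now {6, 8, 53, 60, 72, 78, 83}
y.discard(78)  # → {6, 8, 53, 60, 72, 83}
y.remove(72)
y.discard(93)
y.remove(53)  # {6, 8, 60, 83}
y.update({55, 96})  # {6, 8, 55, 60, 83, 96}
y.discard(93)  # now {6, 8, 55, 60, 83, 96}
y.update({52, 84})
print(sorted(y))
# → [6, 8, 52, 55, 60, 83, 84, 96]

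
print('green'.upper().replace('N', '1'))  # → GREE1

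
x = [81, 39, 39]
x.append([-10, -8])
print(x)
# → [81, 39, 39, [-10, -8]]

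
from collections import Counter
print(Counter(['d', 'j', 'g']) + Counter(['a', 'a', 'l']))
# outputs Counter({'a': 2, 'd': 1, 'j': 1, 'g': 1, 'l': 1})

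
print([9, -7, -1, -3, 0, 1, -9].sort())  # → None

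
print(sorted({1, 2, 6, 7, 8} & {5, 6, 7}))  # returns [6, 7]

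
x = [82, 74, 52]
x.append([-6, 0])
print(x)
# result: [82, 74, 52, [-6, 0]]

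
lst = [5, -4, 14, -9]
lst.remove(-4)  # [5, 14, -9]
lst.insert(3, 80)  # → [5, 14, -9, 80]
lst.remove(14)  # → [5, -9, 80]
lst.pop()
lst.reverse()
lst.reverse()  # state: [5, -9]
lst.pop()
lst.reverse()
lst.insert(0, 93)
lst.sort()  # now [5, 93]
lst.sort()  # [5, 93]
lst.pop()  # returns 93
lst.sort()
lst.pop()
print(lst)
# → []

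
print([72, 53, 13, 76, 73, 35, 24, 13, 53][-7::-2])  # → [13, 72]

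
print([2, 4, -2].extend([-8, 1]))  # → None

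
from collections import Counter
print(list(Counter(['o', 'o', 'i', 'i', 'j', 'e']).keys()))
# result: ['o', 'i', 'j', 'e']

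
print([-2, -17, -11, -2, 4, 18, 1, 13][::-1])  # [13, 1, 18, 4, -2, -11, -17, -2]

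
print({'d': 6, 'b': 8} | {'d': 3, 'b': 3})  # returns {'d': 3, 'b': 3}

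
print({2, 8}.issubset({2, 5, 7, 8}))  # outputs True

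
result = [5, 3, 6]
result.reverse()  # [6, 3, 5]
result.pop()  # 5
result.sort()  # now [3, 6]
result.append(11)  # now [3, 6, 11]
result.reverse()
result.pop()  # 3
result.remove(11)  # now [6]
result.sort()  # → [6]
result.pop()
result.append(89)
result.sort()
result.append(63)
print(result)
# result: [89, 63]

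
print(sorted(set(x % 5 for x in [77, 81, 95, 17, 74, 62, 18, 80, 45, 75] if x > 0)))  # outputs [0, 1, 2, 3, 4]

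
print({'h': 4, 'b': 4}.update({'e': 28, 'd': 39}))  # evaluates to None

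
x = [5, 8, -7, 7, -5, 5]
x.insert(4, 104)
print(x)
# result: [5, 8, -7, 7, 104, -5, 5]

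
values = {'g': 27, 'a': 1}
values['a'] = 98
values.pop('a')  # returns 98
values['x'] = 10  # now {'g': 27, 'x': 10}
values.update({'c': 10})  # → {'g': 27, 'x': 10, 'c': 10}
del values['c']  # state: {'g': 27, 'x': 10}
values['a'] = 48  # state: {'g': 27, 'x': 10, 'a': 48}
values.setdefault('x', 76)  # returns 10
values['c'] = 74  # {'g': 27, 'x': 10, 'a': 48, 'c': 74}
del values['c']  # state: {'g': 27, 'x': 10, 'a': 48}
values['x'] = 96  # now {'g': 27, 'x': 96, 'a': 48}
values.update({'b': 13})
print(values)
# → {'g': 27, 'x': 96, 'a': 48, 'b': 13}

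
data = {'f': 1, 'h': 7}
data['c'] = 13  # {'f': 1, 'h': 7, 'c': 13}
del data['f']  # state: {'h': 7, 'c': 13}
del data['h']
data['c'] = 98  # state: {'c': 98}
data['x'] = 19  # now {'c': 98, 'x': 19}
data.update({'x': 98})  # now {'c': 98, 'x': 98}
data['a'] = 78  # {'c': 98, 'x': 98, 'a': 78}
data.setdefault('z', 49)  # 49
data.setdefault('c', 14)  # 98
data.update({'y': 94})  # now {'c': 98, 'x': 98, 'a': 78, 'z': 49, 'y': 94}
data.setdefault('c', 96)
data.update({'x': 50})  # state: {'c': 98, 'x': 50, 'a': 78, 'z': 49, 'y': 94}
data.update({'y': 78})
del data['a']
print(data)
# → {'c': 98, 'x': 50, 'z': 49, 'y': 78}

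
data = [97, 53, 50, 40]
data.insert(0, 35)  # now [35, 97, 53, 50, 40]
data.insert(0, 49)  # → [49, 35, 97, 53, 50, 40]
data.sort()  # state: [35, 40, 49, 50, 53, 97]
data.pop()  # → 97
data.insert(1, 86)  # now [35, 86, 40, 49, 50, 53]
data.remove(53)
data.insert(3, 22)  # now [35, 86, 40, 22, 49, 50]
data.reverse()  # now [50, 49, 22, 40, 86, 35]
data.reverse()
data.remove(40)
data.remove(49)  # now [35, 86, 22, 50]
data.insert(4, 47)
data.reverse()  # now [47, 50, 22, 86, 35]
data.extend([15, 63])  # [47, 50, 22, 86, 35, 15, 63]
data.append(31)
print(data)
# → [47, 50, 22, 86, 35, 15, 63, 31]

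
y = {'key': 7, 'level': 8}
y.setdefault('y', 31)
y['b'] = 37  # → {'key': 7, 'level': 8, 'y': 31, 'b': 37}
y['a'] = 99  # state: {'key': 7, 'level': 8, 'y': 31, 'b': 37, 'a': 99}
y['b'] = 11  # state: {'key': 7, 'level': 8, 'y': 31, 'b': 11, 'a': 99}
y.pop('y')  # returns 31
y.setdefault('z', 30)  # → 30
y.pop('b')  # 11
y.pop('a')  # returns 99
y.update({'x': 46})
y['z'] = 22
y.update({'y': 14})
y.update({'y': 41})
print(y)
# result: {'key': 7, 'level': 8, 'z': 22, 'x': 46, 'y': 41}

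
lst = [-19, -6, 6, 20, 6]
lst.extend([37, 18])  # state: [-19, -6, 6, 20, 6, 37, 18]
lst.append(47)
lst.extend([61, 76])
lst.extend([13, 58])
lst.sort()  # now [-19, -6, 6, 6, 13, 18, 20, 37, 47, 58, 61, 76]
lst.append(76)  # [-19, -6, 6, 6, 13, 18, 20, 37, 47, 58, 61, 76, 76]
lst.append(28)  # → [-19, -6, 6, 6, 13, 18, 20, 37, 47, 58, 61, 76, 76, 28]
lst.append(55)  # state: [-19, -6, 6, 6, 13, 18, 20, 37, 47, 58, 61, 76, 76, 28, 55]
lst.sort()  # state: [-19, -6, 6, 6, 13, 18, 20, 28, 37, 47, 55, 58, 61, 76, 76]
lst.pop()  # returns 76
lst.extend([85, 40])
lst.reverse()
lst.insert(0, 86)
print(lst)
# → [86, 40, 85, 76, 61, 58, 55, 47, 37, 28, 20, 18, 13, 6, 6, -6, -19]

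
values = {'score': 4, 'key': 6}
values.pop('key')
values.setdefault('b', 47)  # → 47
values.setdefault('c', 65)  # 65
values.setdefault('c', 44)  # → 65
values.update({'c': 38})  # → {'score': 4, 'b': 47, 'c': 38}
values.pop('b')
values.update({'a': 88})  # {'score': 4, 'c': 38, 'a': 88}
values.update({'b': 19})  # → {'score': 4, 'c': 38, 'a': 88, 'b': 19}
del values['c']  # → {'score': 4, 'a': 88, 'b': 19}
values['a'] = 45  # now {'score': 4, 'a': 45, 'b': 19}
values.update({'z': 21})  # {'score': 4, 'a': 45, 'b': 19, 'z': 21}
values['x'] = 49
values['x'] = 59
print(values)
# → {'score': 4, 'a': 45, 'b': 19, 'z': 21, 'x': 59}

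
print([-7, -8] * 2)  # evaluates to [-7, -8, -7, -8]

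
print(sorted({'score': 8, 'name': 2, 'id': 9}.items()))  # [('id', 9), ('name', 2), ('score', 8)]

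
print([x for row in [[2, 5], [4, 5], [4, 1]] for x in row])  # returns [2, 5, 4, 5, 4, 1]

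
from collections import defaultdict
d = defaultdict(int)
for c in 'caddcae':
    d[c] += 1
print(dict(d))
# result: {'c': 2, 'a': 2, 'd': 2, 'e': 1}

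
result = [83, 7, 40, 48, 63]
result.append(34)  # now [83, 7, 40, 48, 63, 34]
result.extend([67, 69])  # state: [83, 7, 40, 48, 63, 34, 67, 69]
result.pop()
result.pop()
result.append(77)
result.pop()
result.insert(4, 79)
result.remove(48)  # [83, 7, 40, 79, 63, 34]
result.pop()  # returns 34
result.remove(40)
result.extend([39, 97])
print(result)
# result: [83, 7, 79, 63, 39, 97]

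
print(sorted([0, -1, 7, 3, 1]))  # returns [-1, 0, 1, 3, 7]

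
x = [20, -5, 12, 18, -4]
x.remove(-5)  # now [20, 12, 18, -4]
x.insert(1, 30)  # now [20, 30, 12, 18, -4]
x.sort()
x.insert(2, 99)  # [-4, 12, 99, 18, 20, 30]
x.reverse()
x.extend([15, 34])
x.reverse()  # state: [34, 15, -4, 12, 99, 18, 20, 30]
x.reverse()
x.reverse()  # [34, 15, -4, 12, 99, 18, 20, 30]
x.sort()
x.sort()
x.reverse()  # [99, 34, 30, 20, 18, 15, 12, -4]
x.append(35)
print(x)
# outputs [99, 34, 30, 20, 18, 15, 12, -4, 35]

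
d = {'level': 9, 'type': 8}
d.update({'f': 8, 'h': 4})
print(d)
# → {'level': 9, 'type': 8, 'f': 8, 'h': 4}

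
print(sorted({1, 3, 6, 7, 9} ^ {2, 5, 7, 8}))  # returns [1, 2, 3, 5, 6, 8, 9]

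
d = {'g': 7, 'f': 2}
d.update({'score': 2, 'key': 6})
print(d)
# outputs {'g': 7, 'f': 2, 'score': 2, 'key': 6}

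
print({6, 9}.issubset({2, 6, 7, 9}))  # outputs True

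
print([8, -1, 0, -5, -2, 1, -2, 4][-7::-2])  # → [-1]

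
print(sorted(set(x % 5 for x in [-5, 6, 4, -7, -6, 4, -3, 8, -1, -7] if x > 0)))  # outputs [1, 3, 4]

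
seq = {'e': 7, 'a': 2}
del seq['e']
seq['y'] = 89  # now {'a': 2, 'y': 89}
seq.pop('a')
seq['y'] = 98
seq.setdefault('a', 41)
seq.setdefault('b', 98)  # 98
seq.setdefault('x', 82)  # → 82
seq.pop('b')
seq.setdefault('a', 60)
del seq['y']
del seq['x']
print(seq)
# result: {'a': 41}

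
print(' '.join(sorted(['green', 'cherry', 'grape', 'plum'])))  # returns cherry grape green plum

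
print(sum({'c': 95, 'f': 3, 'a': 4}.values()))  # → 102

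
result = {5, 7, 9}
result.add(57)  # {5, 7, 9, 57}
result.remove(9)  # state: {5, 7, 57}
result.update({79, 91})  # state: {5, 7, 57, 79, 91}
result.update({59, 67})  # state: {5, 7, 57, 59, 67, 79, 91}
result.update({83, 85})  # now {5, 7, 57, 59, 67, 79, 83, 85, 91}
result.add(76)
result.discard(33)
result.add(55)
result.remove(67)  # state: {5, 7, 55, 57, 59, 76, 79, 83, 85, 91}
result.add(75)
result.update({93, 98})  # {5, 7, 55, 57, 59, 75, 76, 79, 83, 85, 91, 93, 98}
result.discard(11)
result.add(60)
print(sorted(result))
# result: [5, 7, 55, 57, 59, 60, 75, 76, 79, 83, 85, 91, 93, 98]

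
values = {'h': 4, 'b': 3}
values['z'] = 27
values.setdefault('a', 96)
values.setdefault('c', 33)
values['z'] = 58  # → {'h': 4, 'b': 3, 'z': 58, 'a': 96, 'c': 33}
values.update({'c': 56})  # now {'h': 4, 'b': 3, 'z': 58, 'a': 96, 'c': 56}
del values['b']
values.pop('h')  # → 4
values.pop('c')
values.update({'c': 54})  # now {'z': 58, 'a': 96, 'c': 54}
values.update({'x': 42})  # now {'z': 58, 'a': 96, 'c': 54, 'x': 42}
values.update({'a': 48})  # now {'z': 58, 'a': 48, 'c': 54, 'x': 42}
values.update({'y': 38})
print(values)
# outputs {'z': 58, 'a': 48, 'c': 54, 'x': 42, 'y': 38}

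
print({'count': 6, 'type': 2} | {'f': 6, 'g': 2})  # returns {'count': 6, 'type': 2, 'f': 6, 'g': 2}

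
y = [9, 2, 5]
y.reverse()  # [5, 2, 9]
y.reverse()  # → [9, 2, 5]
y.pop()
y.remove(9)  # [2]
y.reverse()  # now [2]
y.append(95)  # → [2, 95]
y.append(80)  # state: [2, 95, 80]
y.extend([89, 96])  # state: [2, 95, 80, 89, 96]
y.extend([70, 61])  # [2, 95, 80, 89, 96, 70, 61]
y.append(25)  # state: [2, 95, 80, 89, 96, 70, 61, 25]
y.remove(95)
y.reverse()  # [25, 61, 70, 96, 89, 80, 2]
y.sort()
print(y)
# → [2, 25, 61, 70, 80, 89, 96]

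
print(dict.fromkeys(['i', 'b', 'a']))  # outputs {'i': None, 'b': None, 'a': None}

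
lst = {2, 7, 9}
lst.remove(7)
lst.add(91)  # {2, 9, 91}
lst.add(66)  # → {2, 9, 66, 91}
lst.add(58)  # {2, 9, 58, 66, 91}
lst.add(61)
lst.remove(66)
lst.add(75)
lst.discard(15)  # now {2, 9, 58, 61, 75, 91}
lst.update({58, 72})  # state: {2, 9, 58, 61, 72, 75, 91}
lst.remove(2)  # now {9, 58, 61, 72, 75, 91}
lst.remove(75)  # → {9, 58, 61, 72, 91}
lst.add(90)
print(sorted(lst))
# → [9, 58, 61, 72, 90, 91]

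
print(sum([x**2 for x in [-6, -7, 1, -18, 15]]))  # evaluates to 635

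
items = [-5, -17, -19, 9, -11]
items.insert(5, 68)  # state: [-5, -17, -19, 9, -11, 68]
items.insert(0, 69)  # [69, -5, -17, -19, 9, -11, 68]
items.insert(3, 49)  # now [69, -5, -17, 49, -19, 9, -11, 68]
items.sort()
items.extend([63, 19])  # [-19, -17, -11, -5, 9, 49, 68, 69, 63, 19]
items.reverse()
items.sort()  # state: [-19, -17, -11, -5, 9, 19, 49, 63, 68, 69]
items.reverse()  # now [69, 68, 63, 49, 19, 9, -5, -11, -17, -19]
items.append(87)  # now [69, 68, 63, 49, 19, 9, -5, -11, -17, -19, 87]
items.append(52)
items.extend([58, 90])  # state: [69, 68, 63, 49, 19, 9, -5, -11, -17, -19, 87, 52, 58, 90]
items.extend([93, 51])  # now [69, 68, 63, 49, 19, 9, -5, -11, -17, -19, 87, 52, 58, 90, 93, 51]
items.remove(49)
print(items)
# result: [69, 68, 63, 19, 9, -5, -11, -17, -19, 87, 52, 58, 90, 93, 51]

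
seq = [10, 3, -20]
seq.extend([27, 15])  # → [10, 3, -20, 27, 15]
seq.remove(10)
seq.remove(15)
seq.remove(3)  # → [-20, 27]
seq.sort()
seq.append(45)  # [-20, 27, 45]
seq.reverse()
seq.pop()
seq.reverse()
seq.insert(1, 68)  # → [27, 68, 45]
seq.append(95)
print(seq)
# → [27, 68, 45, 95]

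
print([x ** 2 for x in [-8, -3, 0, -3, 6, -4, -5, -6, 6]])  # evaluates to [64, 9, 0, 9, 36, 16, 25, 36, 36]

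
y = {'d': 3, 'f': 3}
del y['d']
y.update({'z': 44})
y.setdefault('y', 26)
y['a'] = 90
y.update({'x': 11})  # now {'f': 3, 'z': 44, 'y': 26, 'a': 90, 'x': 11}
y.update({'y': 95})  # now {'f': 3, 'z': 44, 'y': 95, 'a': 90, 'x': 11}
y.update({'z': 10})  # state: {'f': 3, 'z': 10, 'y': 95, 'a': 90, 'x': 11}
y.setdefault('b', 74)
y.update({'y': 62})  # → {'f': 3, 'z': 10, 'y': 62, 'a': 90, 'x': 11, 'b': 74}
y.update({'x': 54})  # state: {'f': 3, 'z': 10, 'y': 62, 'a': 90, 'x': 54, 'b': 74}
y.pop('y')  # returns 62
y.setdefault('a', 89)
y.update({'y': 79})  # {'f': 3, 'z': 10, 'a': 90, 'x': 54, 'b': 74, 'y': 79}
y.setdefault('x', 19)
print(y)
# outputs {'f': 3, 'z': 10, 'a': 90, 'x': 54, 'b': 74, 'y': 79}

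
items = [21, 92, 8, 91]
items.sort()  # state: [8, 21, 91, 92]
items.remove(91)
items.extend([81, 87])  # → [8, 21, 92, 81, 87]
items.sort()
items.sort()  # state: [8, 21, 81, 87, 92]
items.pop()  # 92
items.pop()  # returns 87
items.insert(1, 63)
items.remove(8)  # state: [63, 21, 81]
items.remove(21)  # [63, 81]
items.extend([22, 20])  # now [63, 81, 22, 20]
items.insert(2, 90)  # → [63, 81, 90, 22, 20]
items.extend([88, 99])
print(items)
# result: [63, 81, 90, 22, 20, 88, 99]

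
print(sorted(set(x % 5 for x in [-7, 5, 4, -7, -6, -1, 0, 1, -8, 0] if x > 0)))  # [0, 1, 4]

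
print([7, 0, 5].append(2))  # None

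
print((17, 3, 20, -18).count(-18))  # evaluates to 1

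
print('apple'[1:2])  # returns p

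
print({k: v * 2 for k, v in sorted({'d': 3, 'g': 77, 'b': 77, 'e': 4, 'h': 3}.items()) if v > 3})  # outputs {'b': 154, 'e': 8, 'g': 154}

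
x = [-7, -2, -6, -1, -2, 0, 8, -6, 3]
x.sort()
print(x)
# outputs [-7, -6, -6, -2, -2, -1, 0, 3, 8]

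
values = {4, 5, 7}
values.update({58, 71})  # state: {4, 5, 7, 58, 71}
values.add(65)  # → {4, 5, 7, 58, 65, 71}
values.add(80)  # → {4, 5, 7, 58, 65, 71, 80}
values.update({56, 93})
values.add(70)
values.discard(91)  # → {4, 5, 7, 56, 58, 65, 70, 71, 80, 93}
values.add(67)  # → {4, 5, 7, 56, 58, 65, 67, 70, 71, 80, 93}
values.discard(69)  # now {4, 5, 7, 56, 58, 65, 67, 70, 71, 80, 93}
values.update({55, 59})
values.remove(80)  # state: {4, 5, 7, 55, 56, 58, 59, 65, 67, 70, 71, 93}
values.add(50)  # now {4, 5, 7, 50, 55, 56, 58, 59, 65, 67, 70, 71, 93}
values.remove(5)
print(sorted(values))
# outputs [4, 7, 50, 55, 56, 58, 59, 65, 67, 70, 71, 93]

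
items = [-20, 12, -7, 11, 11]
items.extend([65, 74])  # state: [-20, 12, -7, 11, 11, 65, 74]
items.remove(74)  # [-20, 12, -7, 11, 11, 65]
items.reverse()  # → [65, 11, 11, -7, 12, -20]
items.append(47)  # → [65, 11, 11, -7, 12, -20, 47]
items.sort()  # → [-20, -7, 11, 11, 12, 47, 65]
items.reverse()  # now [65, 47, 12, 11, 11, -7, -20]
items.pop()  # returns -20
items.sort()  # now [-7, 11, 11, 12, 47, 65]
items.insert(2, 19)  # [-7, 11, 19, 11, 12, 47, 65]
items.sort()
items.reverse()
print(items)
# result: [65, 47, 19, 12, 11, 11, -7]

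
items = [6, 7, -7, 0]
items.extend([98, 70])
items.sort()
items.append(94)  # [-7, 0, 6, 7, 70, 98, 94]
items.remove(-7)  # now [0, 6, 7, 70, 98, 94]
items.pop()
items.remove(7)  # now [0, 6, 70, 98]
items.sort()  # [0, 6, 70, 98]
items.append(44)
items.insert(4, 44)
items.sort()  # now [0, 6, 44, 44, 70, 98]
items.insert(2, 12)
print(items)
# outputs [0, 6, 12, 44, 44, 70, 98]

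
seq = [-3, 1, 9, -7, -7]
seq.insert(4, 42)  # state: [-3, 1, 9, -7, 42, -7]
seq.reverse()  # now [-7, 42, -7, 9, 1, -3]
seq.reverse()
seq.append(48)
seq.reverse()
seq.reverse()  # [-3, 1, 9, -7, 42, -7, 48]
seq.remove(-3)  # [1, 9, -7, 42, -7, 48]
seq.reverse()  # [48, -7, 42, -7, 9, 1]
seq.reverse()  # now [1, 9, -7, 42, -7, 48]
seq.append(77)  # [1, 9, -7, 42, -7, 48, 77]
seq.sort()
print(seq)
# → [-7, -7, 1, 9, 42, 48, 77]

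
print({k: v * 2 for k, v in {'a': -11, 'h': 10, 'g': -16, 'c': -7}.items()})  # {'a': -22, 'h': 20, 'g': -32, 'c': -14}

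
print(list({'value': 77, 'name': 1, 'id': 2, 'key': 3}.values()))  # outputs [77, 1, 2, 3]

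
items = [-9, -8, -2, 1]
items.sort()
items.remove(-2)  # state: [-9, -8, 1]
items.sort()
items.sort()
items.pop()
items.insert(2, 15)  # [-9, -8, 15]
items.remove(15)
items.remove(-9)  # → [-8]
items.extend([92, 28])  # [-8, 92, 28]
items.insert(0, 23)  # [23, -8, 92, 28]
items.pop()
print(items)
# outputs [23, -8, 92]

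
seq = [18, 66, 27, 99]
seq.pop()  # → 99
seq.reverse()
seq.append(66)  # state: [27, 66, 18, 66]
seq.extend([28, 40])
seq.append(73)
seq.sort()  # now [18, 27, 28, 40, 66, 66, 73]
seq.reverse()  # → [73, 66, 66, 40, 28, 27, 18]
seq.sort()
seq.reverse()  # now [73, 66, 66, 40, 28, 27, 18]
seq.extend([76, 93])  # [73, 66, 66, 40, 28, 27, 18, 76, 93]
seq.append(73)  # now [73, 66, 66, 40, 28, 27, 18, 76, 93, 73]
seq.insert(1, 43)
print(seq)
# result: [73, 43, 66, 66, 40, 28, 27, 18, 76, 93, 73]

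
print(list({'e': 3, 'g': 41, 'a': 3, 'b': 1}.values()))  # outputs [3, 41, 3, 1]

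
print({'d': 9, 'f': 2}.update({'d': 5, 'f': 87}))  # None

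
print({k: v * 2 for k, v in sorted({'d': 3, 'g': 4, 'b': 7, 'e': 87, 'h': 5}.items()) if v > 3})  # {'b': 14, 'e': 174, 'g': 8, 'h': 10}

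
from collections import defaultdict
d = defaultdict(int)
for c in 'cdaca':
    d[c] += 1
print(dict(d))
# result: {'c': 2, 'd': 1, 'a': 2}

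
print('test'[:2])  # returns te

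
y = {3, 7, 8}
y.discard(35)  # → {3, 7, 8}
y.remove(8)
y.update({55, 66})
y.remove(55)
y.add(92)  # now {3, 7, 66, 92}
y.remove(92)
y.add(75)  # {3, 7, 66, 75}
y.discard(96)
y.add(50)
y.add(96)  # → {3, 7, 50, 66, 75, 96}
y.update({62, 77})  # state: {3, 7, 50, 62, 66, 75, 77, 96}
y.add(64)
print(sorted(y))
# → [3, 7, 50, 62, 64, 66, 75, 77, 96]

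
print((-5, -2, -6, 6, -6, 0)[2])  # -6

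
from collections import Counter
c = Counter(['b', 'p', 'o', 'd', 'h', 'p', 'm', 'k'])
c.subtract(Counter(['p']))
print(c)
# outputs Counter({'b': 1, 'p': 1, 'o': 1, 'd': 1, 'h': 1, 'm': 1, 'k': 1})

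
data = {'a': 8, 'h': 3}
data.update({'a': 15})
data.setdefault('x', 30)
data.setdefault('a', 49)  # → 15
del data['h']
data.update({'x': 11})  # {'a': 15, 'x': 11}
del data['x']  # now {'a': 15}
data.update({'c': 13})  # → {'a': 15, 'c': 13}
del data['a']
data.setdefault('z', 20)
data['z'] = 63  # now {'c': 13, 'z': 63}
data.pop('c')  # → 13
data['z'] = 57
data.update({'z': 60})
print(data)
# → {'z': 60}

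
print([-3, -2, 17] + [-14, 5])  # [-3, -2, 17, -14, 5]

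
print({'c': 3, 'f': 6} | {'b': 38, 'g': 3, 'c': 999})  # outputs {'c': 999, 'f': 6, 'b': 38, 'g': 3}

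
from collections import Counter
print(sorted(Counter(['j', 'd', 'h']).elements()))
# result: ['d', 'h', 'j']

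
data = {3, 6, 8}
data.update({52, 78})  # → {3, 6, 8, 52, 78}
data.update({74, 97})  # {3, 6, 8, 52, 74, 78, 97}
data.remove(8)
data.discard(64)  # {3, 6, 52, 74, 78, 97}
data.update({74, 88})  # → {3, 6, 52, 74, 78, 88, 97}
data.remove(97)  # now {3, 6, 52, 74, 78, 88}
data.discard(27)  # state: {3, 6, 52, 74, 78, 88}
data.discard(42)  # {3, 6, 52, 74, 78, 88}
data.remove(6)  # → {3, 52, 74, 78, 88}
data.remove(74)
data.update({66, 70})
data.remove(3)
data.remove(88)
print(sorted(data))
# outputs [52, 66, 70, 78]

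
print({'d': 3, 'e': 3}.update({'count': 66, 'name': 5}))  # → None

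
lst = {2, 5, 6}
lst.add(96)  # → {2, 5, 6, 96}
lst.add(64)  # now {2, 5, 6, 64, 96}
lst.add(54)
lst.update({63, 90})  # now {2, 5, 6, 54, 63, 64, 90, 96}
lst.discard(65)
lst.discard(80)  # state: {2, 5, 6, 54, 63, 64, 90, 96}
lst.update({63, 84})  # {2, 5, 6, 54, 63, 64, 84, 90, 96}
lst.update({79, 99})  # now {2, 5, 6, 54, 63, 64, 79, 84, 90, 96, 99}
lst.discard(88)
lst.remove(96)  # {2, 5, 6, 54, 63, 64, 79, 84, 90, 99}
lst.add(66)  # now {2, 5, 6, 54, 63, 64, 66, 79, 84, 90, 99}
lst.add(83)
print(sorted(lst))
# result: [2, 5, 6, 54, 63, 64, 66, 79, 83, 84, 90, 99]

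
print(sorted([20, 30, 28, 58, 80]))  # [20, 28, 30, 58, 80]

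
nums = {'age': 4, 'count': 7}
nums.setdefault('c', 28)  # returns 28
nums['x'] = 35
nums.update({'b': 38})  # {'age': 4, 'count': 7, 'c': 28, 'x': 35, 'b': 38}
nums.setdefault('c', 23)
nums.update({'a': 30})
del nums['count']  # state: {'age': 4, 'c': 28, 'x': 35, 'b': 38, 'a': 30}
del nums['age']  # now {'c': 28, 'x': 35, 'b': 38, 'a': 30}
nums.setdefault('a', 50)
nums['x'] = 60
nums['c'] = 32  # {'c': 32, 'x': 60, 'b': 38, 'a': 30}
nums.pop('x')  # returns 60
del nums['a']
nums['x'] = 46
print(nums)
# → {'c': 32, 'b': 38, 'x': 46}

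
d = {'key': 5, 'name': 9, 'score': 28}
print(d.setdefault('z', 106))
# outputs 106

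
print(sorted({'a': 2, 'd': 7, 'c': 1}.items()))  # [('a', 2), ('c', 1), ('d', 7)]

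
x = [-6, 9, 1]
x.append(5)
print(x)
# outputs [-6, 9, 1, 5]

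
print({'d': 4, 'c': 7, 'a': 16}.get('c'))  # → 7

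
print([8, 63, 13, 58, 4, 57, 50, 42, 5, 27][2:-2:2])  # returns [13, 4, 50]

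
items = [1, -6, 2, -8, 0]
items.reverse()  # [0, -8, 2, -6, 1]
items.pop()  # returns 1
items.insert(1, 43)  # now [0, 43, -8, 2, -6]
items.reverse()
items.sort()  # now [-8, -6, 0, 2, 43]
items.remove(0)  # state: [-8, -6, 2, 43]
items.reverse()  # [43, 2, -6, -8]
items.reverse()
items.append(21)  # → [-8, -6, 2, 43, 21]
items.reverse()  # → [21, 43, 2, -6, -8]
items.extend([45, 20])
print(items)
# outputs [21, 43, 2, -6, -8, 45, 20]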